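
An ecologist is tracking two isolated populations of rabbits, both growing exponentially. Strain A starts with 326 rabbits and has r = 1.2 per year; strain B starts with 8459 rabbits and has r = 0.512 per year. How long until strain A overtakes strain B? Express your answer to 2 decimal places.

Set 326·e^(1.2t) = 8459·e^(0.512t).
e^((1.2 − 0.512)t) = 8459/326 → e^(0.688·t) = 25.948.
0.688·t = ln(25.948) = 3.2561, so t = 3.2561/0.688 = 4.7327.

4.73 years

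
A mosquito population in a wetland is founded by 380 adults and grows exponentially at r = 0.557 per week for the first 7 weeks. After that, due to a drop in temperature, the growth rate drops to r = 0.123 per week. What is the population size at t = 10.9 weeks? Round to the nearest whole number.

30299 adults

Phase 1: N(7) = 380·e^(0.557×7) = 380·e^3.899 = 18754.2.
Phase 2 runs for 10.9 − 7 = 3.9 weeks at r = 0.123.
N(10.9) = 18754.2·e^(0.123×3.9) = 18754.2·e^0.4797 = 30299.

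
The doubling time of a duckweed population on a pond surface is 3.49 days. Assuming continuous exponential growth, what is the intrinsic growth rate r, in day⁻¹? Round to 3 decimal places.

0.199 per day

r = ln(2)/t_d = 0.6931/3.49 = 0.19861.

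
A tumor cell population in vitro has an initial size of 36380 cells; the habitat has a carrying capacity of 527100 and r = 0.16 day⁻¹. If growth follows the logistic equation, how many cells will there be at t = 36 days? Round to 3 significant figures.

A = (K − N₀)/N₀ = (527100 − 36380)/36380 = 13.489.
N(t) = K/(1 + A·e^(−rt)) = 527100/(1 + 13.489×e^(−0.16×36)).
e^(−5.76) = 0.0031511; denominator = 1 + 13.489×0.0031511 = 1.0425.
N = 527100/1.0425 = 505609.

506000 cells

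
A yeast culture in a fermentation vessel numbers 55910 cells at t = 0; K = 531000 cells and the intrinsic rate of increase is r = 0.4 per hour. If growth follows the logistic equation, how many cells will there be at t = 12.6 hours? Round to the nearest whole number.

503313 cells

A = (K − N₀)/N₀ = (531000 − 55910)/55910 = 8.4974.
N(t) = K/(1 + A·e^(−rt)) = 531000/(1 + 8.4974×e^(−0.4×12.6)).
e^(−5.04) = 0.0064737; denominator = 1 + 8.4974×0.0064737 = 1.055.
N = 531000/1.055 = 503313.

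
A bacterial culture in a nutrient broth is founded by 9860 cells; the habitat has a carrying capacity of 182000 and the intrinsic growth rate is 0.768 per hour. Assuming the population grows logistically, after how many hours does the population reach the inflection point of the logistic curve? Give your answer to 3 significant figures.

Logistic growth is fastest at N = K/2 = 91000.
A = (K − N₀)/N₀ = 17.458. Set K/(1 + A·e^(−rt)) = K/2 → A·e^(−rt) = 1.
e^(−0.768t) = 1/17.458 = 0.057279, so t = ln(17.458)/0.768 = 2.8598/0.768 = 3.7237.

3.72 hours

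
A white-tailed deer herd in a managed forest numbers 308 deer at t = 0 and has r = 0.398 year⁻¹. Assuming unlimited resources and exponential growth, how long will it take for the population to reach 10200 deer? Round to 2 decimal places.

8.79 years

Set N₀·e^(rt) = 10200: e^(0.398·t) = 10200/308 = 33.117.
0.398·t = ln(33.117) = 3.5, so t = 3.5/0.398 = 8.7941.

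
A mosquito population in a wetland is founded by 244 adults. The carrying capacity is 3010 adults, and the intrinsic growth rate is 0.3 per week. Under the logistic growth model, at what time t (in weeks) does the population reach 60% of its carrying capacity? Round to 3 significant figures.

9.44 weeks

A = (K − N₀)/N₀ = (3010 − 244)/244 = 11.336.
Solve 3010/(1 + 11.336·e^(−0.3t)) = 1806: 1 + 11.336·e^(−0.3t) = 1.6667, so e^(−0.3t) = 0.0588094.
−0.3·t = ln(0.0588094) = -2.8335, so t = 2.8335/0.3 = 9.4448.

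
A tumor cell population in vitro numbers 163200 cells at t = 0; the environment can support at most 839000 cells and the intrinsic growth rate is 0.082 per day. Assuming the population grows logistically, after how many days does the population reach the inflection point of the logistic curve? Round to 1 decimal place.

Logistic growth is fastest at N = K/2 = 419500.
A = (K − N₀)/N₀ = 4.1409. Set K/(1 + A·e^(−rt)) = K/2 → A·e^(−rt) = 1.
e^(−0.082t) = 1/4.1409 = 0.241492, so t = ln(4.1409)/0.082 = 1.4209/0.082 = 17.328.

17.3 days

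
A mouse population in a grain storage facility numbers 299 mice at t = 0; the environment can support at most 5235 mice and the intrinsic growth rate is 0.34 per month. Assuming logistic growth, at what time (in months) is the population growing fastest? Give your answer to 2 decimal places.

Logistic growth is fastest at N = K/2 = 2617.5.
A = (K − N₀)/N₀ = 16.508. Set K/(1 + A·e^(−rt)) = K/2 → A·e^(−rt) = 1.
e^(−0.34t) = 1/16.508 = 0.0605754, so t = ln(16.508)/0.34 = 2.8039/0.34 = 8.2467.

8.25 months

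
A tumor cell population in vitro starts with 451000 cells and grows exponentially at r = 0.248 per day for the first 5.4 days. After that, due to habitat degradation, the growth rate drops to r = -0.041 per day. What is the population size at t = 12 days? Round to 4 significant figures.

Phase 1: N(5.4) = 451000·e^(0.248×5.4) = 451000·e^1.339 = 1.721011×10^6.
Phase 2 runs for 12 − 5.4 = 6.6 days at r = -0.041.
N(12) = 1.721011×10^6·e^(-0.041×6.6) = 1.721011×10^6·e^-0.2706 = 1.312997×10^6.

1313000 cells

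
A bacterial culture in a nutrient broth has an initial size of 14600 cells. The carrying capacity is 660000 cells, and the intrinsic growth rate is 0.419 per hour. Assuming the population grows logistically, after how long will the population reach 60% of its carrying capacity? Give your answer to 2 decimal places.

A = (K − N₀)/N₀ = (660000 − 14600)/14600 = 44.205.
Solve 660000/(1 + 44.205·e^(−0.419t)) = 396000: 1 + 44.205·e^(−0.419t) = 1.6667, so e^(−0.419t) = 0.0150811.
−0.419·t = ln(0.0150811) = -4.1943, so t = 4.1943/0.419 = 10.01.

10.01 hours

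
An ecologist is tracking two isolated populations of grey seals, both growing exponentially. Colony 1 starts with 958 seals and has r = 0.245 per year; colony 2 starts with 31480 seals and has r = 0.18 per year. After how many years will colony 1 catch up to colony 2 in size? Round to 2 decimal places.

53.73 years

Set 958·e^(0.245t) = 31480·e^(0.18t).
e^((0.245 − 0.18)t) = 31480/958 → e^(0.065·t) = 32.86.
0.065·t = ln(32.86) = 3.4923, so t = 3.4923/0.065 = 53.727.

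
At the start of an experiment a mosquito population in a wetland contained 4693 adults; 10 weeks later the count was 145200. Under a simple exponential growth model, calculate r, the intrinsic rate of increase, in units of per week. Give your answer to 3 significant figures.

From N(t) = N₀·e^(rt): e^(r·10) = 145200/4693 = 30.94.
r·10 = ln(30.94) = 3.432, so r = 3.432/10 = 0.3432.

0.343 per week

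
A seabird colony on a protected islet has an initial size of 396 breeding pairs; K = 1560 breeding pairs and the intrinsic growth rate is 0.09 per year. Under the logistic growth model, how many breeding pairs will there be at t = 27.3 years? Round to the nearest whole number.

A = (K − N₀)/N₀ = (1560 − 396)/396 = 2.9394.
N(t) = K/(1 + A·e^(−rt)) = 1560/(1 + 2.9394×e^(−0.09×27.3)).
e^(−2.457) = 0.085692; denominator = 1 + 2.9394×0.085692 = 1.2519.
N = 1560/1.2519 = 1246.12.

1246 breeding pairs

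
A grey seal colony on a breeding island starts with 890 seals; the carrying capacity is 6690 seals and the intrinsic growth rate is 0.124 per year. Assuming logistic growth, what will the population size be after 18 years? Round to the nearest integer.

A = (K − N₀)/N₀ = (6690 − 890)/890 = 6.5169.
N(t) = K/(1 + A·e^(−rt)) = 6690/(1 + 6.5169×e^(−0.124×18)).
e^(−2.232) = 0.10731; denominator = 1 + 6.5169×0.10731 = 1.6993.
N = 6690/1.6993 = 3936.81.

3937 seals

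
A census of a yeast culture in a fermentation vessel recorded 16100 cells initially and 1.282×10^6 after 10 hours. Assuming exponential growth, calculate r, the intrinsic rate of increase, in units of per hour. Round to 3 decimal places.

0.438 per hour

From N(t) = N₀·e^(rt): e^(r·10) = 1.282×10^6/16100 = 79.627.
r·10 = ln(79.627) = 4.3774, so r = 4.3774/10 = 0.43774.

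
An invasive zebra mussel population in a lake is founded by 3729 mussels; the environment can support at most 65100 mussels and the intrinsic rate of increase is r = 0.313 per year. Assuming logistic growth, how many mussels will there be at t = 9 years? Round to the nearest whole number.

A = (K − N₀)/N₀ = (65100 − 3729)/3729 = 16.458.
N(t) = K/(1 + A·e^(−rt)) = 65100/(1 + 16.458×e^(−0.313×9)).
e^(−2.817) = 0.059785; denominator = 1 + 16.458×0.059785 = 1.9839.
N = 65100/1.9839 = 32813.7.

32814 mussels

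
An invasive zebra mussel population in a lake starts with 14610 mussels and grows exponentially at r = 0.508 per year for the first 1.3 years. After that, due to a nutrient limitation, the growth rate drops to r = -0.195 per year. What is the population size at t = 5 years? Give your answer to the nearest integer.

13744 mussels

Phase 1: N(1.3) = 14610·e^(0.508×1.3) = 14610·e^0.6604 = 28278.6.
Phase 2 runs for 5 − 1.3 = 3.7 years at r = -0.195.
N(5) = 28278.6·e^(-0.195×3.7) = 28278.6·e^-0.7215 = 13744.1.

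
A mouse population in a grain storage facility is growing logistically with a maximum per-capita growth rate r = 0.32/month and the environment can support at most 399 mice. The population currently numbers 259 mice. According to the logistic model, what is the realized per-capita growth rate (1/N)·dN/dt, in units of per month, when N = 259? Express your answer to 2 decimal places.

0.11 per month

(1/N)·dN/dt = r(1 − N/K) = 0.32 × (1 − 259/399).
= 0.32 × 0.35088 = 0.11228.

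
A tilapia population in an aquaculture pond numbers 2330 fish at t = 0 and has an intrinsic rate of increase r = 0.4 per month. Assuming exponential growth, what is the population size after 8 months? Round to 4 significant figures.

N(t) = N₀·e^(rt) = 2330 × e^(0.4×8) = 2330 × e^3.2.
e^3.2 ≈ 24.533, so N ≈ 2330 × 24.533 = 57160.8.

57160 fish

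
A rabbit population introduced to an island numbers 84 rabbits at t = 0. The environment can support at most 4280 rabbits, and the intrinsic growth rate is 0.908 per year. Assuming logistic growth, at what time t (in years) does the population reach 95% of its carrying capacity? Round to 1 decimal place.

A = (K − N₀)/N₀ = (4280 − 84)/84 = 49.952.
Solve 4280/(1 + 49.952·e^(−0.908t)) = 4066: 1 + 49.952·e^(−0.908t) = 1.0526, so e^(−0.908t) = 0.00105364.
−0.908·t = ln(0.00105364) = -6.8555, so t = 6.8555/0.908 = 7.5501.

7.6 years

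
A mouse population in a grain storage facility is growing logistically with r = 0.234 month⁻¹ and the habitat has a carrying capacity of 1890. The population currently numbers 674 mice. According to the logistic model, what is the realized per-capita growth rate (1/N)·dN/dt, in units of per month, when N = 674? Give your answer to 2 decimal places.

(1/N)·dN/dt = r(1 − N/K) = 0.234 × (1 − 674/1890).
= 0.234 × 0.64339 = 0.15055.

0.15 per month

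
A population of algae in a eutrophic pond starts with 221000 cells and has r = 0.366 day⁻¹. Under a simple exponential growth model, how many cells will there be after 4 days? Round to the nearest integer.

N(t) = N₀·e^(rt) = 221000 × e^(0.366×4) = 221000 × e^1.464.
e^1.464 ≈ 4.3232, so N ≈ 221000 × 4.3232 = 955431.

955431 cells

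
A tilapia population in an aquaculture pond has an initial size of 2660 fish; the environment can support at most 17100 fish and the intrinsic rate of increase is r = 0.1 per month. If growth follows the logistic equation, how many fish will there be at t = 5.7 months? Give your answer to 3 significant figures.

4200 fish

A = (K − N₀)/N₀ = (17100 − 2660)/2660 = 5.4286.
N(t) = K/(1 + A·e^(−rt)) = 17100/(1 + 5.4286×e^(−0.1×5.7)).
e^(−0.57) = 0.56553; denominator = 1 + 5.4286×0.56553 = 4.07.
N = 17100/4.07 = 4201.48.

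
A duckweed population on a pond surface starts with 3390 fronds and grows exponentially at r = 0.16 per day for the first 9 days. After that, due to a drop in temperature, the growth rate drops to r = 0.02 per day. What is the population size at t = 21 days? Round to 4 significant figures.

Phase 1: N(9) = 3390·e^(0.16×9) = 3390·e^1.44 = 14308.2.
Phase 2 runs for 21 − 9 = 12 days at r = 0.02.
N(21) = 14308.2·e^(0.02×12) = 14308.2·e^0.24 = 18189.2.

18190 fronds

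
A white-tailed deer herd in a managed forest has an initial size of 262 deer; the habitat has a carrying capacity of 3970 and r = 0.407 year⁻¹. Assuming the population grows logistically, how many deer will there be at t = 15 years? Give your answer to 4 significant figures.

3848 deer

A = (K − N₀)/N₀ = (3970 − 262)/262 = 14.153.
N(t) = K/(1 + A·e^(−rt)) = 3970/(1 + 14.153×e^(−0.407×15)).
e^(−6.105) = 0.0022317; denominator = 1 + 14.153×0.0022317 = 1.0316.
N = 3970/1.0316 = 3848.45.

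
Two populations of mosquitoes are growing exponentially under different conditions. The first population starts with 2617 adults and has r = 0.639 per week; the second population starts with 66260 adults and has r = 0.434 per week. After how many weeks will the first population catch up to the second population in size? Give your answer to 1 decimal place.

Set 2617·e^(0.639t) = 66260·e^(0.434t).
e^((0.639 − 0.434)t) = 66260/2617 → e^(0.205·t) = 25.319.
0.205·t = ln(25.319) = 3.2316, so t = 3.2316/0.205 = 15.764.

15.8 weeks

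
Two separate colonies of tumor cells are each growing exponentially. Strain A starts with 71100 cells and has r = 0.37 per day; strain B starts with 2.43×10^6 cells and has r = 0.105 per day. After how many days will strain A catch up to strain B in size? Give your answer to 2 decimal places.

Set 71100·e^(0.37t) = 2.43×10^6·e^(0.105t).
e^((0.37 − 0.105)t) = 2.43×10^6/71100 → e^(0.265·t) = 34.177.
0.265·t = ln(34.177) = 3.5316, so t = 3.5316/0.265 = 13.327.

13.33 days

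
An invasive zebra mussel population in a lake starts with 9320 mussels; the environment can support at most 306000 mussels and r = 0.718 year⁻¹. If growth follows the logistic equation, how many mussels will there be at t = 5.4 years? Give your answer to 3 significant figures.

184000 mussels

A = (K − N₀)/N₀ = (306000 − 9320)/9320 = 31.833.
N(t) = K/(1 + A·e^(−rt)) = 306000/(1 + 31.833×e^(−0.718×5.4)).
e^(−3.877) = 0.020709; denominator = 1 + 31.833×0.020709 = 1.6592.
N = 306000/1.6592 = 184425.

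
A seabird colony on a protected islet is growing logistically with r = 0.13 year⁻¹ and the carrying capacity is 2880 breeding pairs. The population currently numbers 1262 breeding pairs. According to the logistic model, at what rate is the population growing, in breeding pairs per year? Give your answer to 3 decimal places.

92.170 breeding pairs per year

dN/dt = rN(1 − N/K) = 0.13 × 1262 × (1 − 1262/2880).
1 − 1262/2880 = 0.56181; dN/dt = 0.13 × 1262 × 0.56181 = 92.17.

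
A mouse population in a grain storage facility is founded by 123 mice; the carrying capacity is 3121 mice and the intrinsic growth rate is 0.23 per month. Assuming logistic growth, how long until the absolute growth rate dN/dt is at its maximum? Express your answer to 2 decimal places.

13.88 months

Logistic growth is fastest at N = K/2 = 1560.5.
A = (K − N₀)/N₀ = 24.374. Set K/(1 + A·e^(−rt)) = K/2 → A·e^(−rt) = 1.
e^(−0.23t) = 1/24.374 = 0.0410274, so t = ln(24.374)/0.23 = 3.1935/0.23 = 13.885.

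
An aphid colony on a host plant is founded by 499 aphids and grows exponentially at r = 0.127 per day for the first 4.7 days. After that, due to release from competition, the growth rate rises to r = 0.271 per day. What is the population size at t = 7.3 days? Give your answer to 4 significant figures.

1834 aphids

Phase 1: N(4.7) = 499·e^(0.127×4.7) = 499·e^0.5969 = 906.423.
Phase 2 runs for 7.3 − 4.7 = 2.6 days at r = 0.271.
N(7.3) = 906.423·e^(0.271×2.6) = 906.423·e^0.7046 = 1833.73.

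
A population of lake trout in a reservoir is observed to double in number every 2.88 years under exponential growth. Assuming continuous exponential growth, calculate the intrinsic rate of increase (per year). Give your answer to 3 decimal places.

r = ln(2)/t_d = 0.6931/2.88 = 0.24068.

0.241 per year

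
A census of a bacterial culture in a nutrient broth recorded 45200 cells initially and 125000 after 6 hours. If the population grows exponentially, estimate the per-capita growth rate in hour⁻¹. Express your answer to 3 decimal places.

0.170 per hour

From N(t) = N₀·e^(rt): e^(r·6) = 125000/45200 = 2.7655.
r·6 = ln(2.7655) = 1.0172, so r = 1.0172/6 = 0.16954.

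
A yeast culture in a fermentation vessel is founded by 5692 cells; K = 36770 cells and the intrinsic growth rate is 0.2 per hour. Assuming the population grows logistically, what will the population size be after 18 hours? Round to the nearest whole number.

A = (K − N₀)/N₀ = (36770 − 5692)/5692 = 5.4599.
N(t) = K/(1 + A·e^(−rt)) = 36770/(1 + 5.4599×e^(−0.2×18)).
e^(−3.6) = 0.027324; denominator = 1 + 5.4599×0.027324 = 1.1492.
N = 36770/1.1492 = 31996.6.

31997 cells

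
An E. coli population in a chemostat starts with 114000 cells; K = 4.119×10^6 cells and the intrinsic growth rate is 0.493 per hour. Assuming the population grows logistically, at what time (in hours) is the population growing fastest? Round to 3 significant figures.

Logistic growth is fastest at N = K/2 = 2.0595×10^6.
A = (K − N₀)/N₀ = 35.132. Set K/(1 + A·e^(−rt)) = K/2 → A·e^(−rt) = 1.
e^(−0.493t) = 1/35.132 = 0.0284644, so t = ln(35.132)/0.493 = 3.5591/0.493 = 7.2193.

7.22 hours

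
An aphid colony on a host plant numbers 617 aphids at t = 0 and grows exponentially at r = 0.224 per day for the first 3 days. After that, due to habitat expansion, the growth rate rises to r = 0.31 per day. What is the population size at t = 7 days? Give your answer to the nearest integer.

4175 aphids

Phase 1: N(3) = 617·e^(0.224×3) = 617·e^0.672 = 1208.18.
Phase 2 runs for 7 − 3 = 4 days at r = 0.31.
N(7) = 1208.18·e^(0.31×4) = 1208.18·e^1.24 = 4175.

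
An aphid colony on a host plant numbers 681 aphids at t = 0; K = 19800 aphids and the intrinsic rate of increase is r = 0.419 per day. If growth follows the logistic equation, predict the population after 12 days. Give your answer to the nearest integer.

16724 aphids

A = (K − N₀)/N₀ = (19800 − 681)/681 = 28.075.
N(t) = K/(1 + A·e^(−rt)) = 19800/(1 + 28.075×e^(−0.419×12)).
e^(−5.028) = 0.0065519; denominator = 1 + 28.075×0.0065519 = 1.1839.
N = 19800/1.1839 = 16723.8.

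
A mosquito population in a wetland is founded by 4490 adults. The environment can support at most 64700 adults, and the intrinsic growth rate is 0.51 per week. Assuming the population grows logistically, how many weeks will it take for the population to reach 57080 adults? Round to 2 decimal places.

A = (K − N₀)/N₀ = (64700 − 4490)/4490 = 13.41.
Solve 64700/(1 + 13.41·e^(−0.51t)) = 57080: 1 + 13.41·e^(−0.51t) = 1.1335, so e^(−0.51t) = 0.00995517.
−0.51·t = ln(0.00995517) = -4.6097, so t = 4.6097/0.51 = 9.0386.

9.04 weeks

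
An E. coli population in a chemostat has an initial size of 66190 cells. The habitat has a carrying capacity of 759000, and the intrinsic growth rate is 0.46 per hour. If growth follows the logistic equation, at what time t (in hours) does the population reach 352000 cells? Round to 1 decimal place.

A = (K − N₀)/N₀ = (759000 − 66190)/66190 = 10.467.
Solve 759000/(1 + 10.467·e^(−0.46t)) = 352000: 1 + 10.467·e^(−0.46t) = 2.1562, so e^(−0.46t) = 0.110466.
−0.46·t = ln(0.110466) = -2.203, so t = 2.203/0.46 = 4.7892.

4.8 hours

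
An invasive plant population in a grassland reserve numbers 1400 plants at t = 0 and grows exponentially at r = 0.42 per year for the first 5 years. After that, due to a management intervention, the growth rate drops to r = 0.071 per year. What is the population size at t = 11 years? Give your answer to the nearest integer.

17505 plants

Phase 1: N(5) = 1400·e^(0.42×5) = 1400·e^2.1 = 11432.6.
Phase 2 runs for 11 − 5 = 6 years at r = 0.071.
N(11) = 11432.6·e^(0.071×6) = 11432.6·e^0.426 = 17504.7.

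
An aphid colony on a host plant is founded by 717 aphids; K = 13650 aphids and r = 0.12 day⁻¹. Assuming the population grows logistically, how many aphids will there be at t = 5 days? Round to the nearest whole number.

A = (K − N₀)/N₀ = (13650 − 717)/717 = 18.038.
N(t) = K/(1 + A·e^(−rt)) = 13650/(1 + 18.038×e^(−0.12×5)).
e^(−0.6) = 0.54881; denominator = 1 + 18.038×0.54881 = 10.899.
N = 13650/10.899 = 1252.38.

1252 aphids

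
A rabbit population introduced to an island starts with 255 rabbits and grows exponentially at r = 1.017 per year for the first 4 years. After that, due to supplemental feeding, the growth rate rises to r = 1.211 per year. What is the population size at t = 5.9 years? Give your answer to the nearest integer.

Phase 1: N(4) = 255·e^(1.017×4) = 255·e^4.068 = 14902.2.
Phase 2 runs for 5.9 − 4 = 1.9 years at r = 1.211.
N(5.9) = 14902.2·e^(1.211×1.9) = 14902.2·e^2.301 = 148771.

148771 rabbits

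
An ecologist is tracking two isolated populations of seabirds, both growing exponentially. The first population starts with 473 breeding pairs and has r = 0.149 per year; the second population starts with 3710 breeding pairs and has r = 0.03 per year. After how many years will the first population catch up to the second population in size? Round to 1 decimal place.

17.3 years

Set 473·e^(0.149t) = 3710·e^(0.03t).
e^((0.149 − 0.03)t) = 3710/473 → e^(0.119·t) = 7.8436.
0.119·t = ln(7.8436) = 2.0597, so t = 2.0597/0.119 = 17.308.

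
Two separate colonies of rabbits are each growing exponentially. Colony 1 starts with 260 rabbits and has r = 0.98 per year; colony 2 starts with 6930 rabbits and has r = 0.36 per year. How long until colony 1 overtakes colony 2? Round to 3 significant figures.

5.30 years

Set 260·e^(0.98t) = 6930·e^(0.36t).
e^((0.98 − 0.36)t) = 6930/260 → e^(0.62·t) = 26.654.
0.62·t = ln(26.654) = 3.2829, so t = 3.2829/0.62 = 5.2951.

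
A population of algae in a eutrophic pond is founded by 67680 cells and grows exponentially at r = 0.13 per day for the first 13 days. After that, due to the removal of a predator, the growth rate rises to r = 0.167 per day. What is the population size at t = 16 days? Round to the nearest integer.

605340 cells

Phase 1: N(13) = 67680·e^(0.13×13) = 67680·e^1.69 = 366790.
Phase 2 runs for 16 − 13 = 3 days at r = 0.167.
N(16) = 366790·e^(0.167×3) = 366790·e^0.501 = 605340.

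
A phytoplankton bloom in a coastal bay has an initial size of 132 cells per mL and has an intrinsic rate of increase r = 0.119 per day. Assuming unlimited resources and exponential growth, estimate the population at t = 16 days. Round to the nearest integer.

N(t) = N₀·e^(rt) = 132 × e^(0.119×16) = 132 × e^1.904.
e^1.904 ≈ 6.7127, so N ≈ 132 × 6.7127 = 886.075.

886 cells per mL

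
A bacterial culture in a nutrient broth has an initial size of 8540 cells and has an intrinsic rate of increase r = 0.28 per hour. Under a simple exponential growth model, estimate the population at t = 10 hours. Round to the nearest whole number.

140437 cells

N(t) = N₀·e^(rt) = 8540 × e^(0.28×10) = 8540 × e^2.8.
e^2.8 ≈ 16.445, so N ≈ 8540 × 16.445 = 140437.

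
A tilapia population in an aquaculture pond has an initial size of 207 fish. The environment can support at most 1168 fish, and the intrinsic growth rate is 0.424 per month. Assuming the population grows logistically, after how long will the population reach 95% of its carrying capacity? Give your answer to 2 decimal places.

10.57 months

A = (K − N₀)/N₀ = (1168 − 207)/207 = 4.6425.
Solve 1168/(1 + 4.6425·e^(−0.424t)) = 1109.6: 1 + 4.6425·e^(−0.424t) = 1.0526, so e^(−0.424t) = 0.0113369.
−0.424·t = ln(0.0113369) = -4.4797, so t = 4.4797/0.424 = 10.565.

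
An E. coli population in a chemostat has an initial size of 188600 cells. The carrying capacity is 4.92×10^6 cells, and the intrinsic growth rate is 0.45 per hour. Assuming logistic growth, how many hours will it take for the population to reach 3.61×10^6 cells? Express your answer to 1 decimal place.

A = (K − N₀)/N₀ = (4.92×10^6 − 188600)/188600 = 25.087.
Solve 4.92×10^6/(1 + 25.087·e^(−0.45t)) = 3.61×10^6: 1 + 25.087·e^(−0.45t) = 1.3629, so e^(−0.45t) = 0.0144649.
−0.45·t = ln(0.0144649) = -4.236, so t = 4.236/0.45 = 9.4134.

9.4 hours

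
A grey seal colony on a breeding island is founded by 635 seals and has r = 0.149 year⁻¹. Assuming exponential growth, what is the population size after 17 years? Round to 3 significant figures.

N(t) = N₀·e^(rt) = 635 × e^(0.149×17) = 635 × e^2.533.
e^2.533 ≈ 12.591, so N ≈ 635 × 12.591 = 7995.43.

8000 seals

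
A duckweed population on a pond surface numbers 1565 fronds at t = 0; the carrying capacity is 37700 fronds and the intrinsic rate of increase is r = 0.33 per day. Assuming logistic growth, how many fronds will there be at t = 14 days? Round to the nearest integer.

30713 fronds

A = (K − N₀)/N₀ = (37700 − 1565)/1565 = 23.089.
N(t) = K/(1 + A·e^(−rt)) = 37700/(1 + 23.089×e^(−0.33×14)).
e^(−4.62) = 0.0098528; denominator = 1 + 23.089×0.0098528 = 1.2275.
N = 37700/1.2275 = 30712.9.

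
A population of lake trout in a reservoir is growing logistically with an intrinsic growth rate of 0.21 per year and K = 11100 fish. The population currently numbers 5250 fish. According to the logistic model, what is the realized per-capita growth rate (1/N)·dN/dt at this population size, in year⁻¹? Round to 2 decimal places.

0.11 per year

(1/N)·dN/dt = r(1 − N/K) = 0.21 × (1 − 5250/11100).
= 0.21 × 0.52703 = 0.11068.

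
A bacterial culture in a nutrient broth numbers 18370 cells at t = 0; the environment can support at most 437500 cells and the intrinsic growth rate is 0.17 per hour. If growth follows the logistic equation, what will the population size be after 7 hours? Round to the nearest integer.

55093 cells

A = (K − N₀)/N₀ = (437500 − 18370)/18370 = 22.816.
N(t) = K/(1 + A·e^(−rt)) = 437500/(1 + 22.816×e^(−0.17×7)).
e^(−1.19) = 0.30422; denominator = 1 + 22.816×0.30422 = 7.9411.
N = 437500/7.9411 = 55093.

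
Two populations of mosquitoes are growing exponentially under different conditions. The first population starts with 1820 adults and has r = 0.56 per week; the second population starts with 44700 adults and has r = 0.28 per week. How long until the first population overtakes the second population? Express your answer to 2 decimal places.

Set 1820·e^(0.56t) = 44700·e^(0.28t).
e^((0.56 − 0.28)t) = 44700/1820 → e^(0.28·t) = 24.56.
0.28·t = ln(24.56) = 3.2011, so t = 3.2011/0.28 = 11.433.

11.43 weeks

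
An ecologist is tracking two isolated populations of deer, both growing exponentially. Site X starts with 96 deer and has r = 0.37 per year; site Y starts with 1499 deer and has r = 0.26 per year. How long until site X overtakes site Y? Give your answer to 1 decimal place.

25.0 years

Set 96·e^(0.37t) = 1499·e^(0.26t).
e^((0.37 − 0.26)t) = 1499/96 → e^(0.11·t) = 15.615.
0.11·t = ln(15.615) = 2.7482, so t = 2.7482/0.11 = 24.984.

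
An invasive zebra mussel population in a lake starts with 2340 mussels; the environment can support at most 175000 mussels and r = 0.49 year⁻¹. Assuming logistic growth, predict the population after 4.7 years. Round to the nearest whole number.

20894 mussels

A = (K − N₀)/N₀ = (175000 − 2340)/2340 = 73.786.
N(t) = K/(1 + A·e^(−rt)) = 175000/(1 + 73.786×e^(−0.49×4.7)).
e^(−2.303) = 0.099959; denominator = 1 + 73.786×0.099959 = 8.3756.
N = 175000/8.3756 = 20894.1.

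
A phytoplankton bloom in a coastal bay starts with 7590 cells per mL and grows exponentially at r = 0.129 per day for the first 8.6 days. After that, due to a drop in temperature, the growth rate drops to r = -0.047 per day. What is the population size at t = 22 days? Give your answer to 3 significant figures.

Phase 1: N(8.6) = 7590·e^(0.129×8.6) = 7590·e^1.109 = 23017.
Phase 2 runs for 22 − 8.6 = 13.4 days at r = -0.047.
N(22) = 23017·e^(-0.047×13.4) = 23017·e^-0.6298 = 12261.1.

12300 cells per mL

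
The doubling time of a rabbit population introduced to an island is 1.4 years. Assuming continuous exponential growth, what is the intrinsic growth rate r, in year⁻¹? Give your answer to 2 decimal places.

0.50 per year

r = ln(2)/t_d = 0.6931/1.4 = 0.49511.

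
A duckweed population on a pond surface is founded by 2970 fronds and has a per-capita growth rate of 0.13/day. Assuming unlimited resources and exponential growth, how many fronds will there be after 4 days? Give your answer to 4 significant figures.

4996 fronds

N(t) = N₀·e^(rt) = 2970 × e^(0.13×4) = 2970 × e^0.52.
e^0.52 ≈ 1.682, so N ≈ 2970 × 1.682 = 4995.62.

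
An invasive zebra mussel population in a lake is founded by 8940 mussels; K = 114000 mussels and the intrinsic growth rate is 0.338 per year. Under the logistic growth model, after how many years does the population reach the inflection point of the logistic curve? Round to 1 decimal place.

7.3 years

Logistic growth is fastest at N = K/2 = 57000.
A = (K − N₀)/N₀ = 11.752. Set K/(1 + A·e^(−rt)) = K/2 → A·e^(−rt) = 1.
e^(−0.338t) = 1/11.752 = 0.0850942, so t = ln(11.752)/0.338 = 2.464/0.338 = 7.2899.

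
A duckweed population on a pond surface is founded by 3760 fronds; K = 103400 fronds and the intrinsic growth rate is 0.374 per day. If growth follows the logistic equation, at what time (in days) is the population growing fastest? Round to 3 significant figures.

Logistic growth is fastest at N = K/2 = 51700.
A = (K − N₀)/N₀ = 26.5. Set K/(1 + A·e^(−rt)) = K/2 → A·e^(−rt) = 1.
e^(−0.374t) = 1/26.5 = 0.0377358, so t = ln(26.5)/0.374 = 3.2771/0.374 = 8.7624.

8.76 days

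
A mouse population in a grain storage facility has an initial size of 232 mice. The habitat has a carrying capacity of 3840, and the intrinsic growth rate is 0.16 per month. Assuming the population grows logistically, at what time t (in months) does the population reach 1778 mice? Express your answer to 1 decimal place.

A = (K − N₀)/N₀ = (3840 − 232)/232 = 15.552.
Solve 3840/(1 + 15.552·e^(−0.16t)) = 1778: 1 + 15.552·e^(−0.16t) = 2.1597, so e^(−0.16t) = 0.0745724.
−0.16·t = ln(0.0745724) = -2.596, so t = 2.596/0.16 = 16.225.

16.2 months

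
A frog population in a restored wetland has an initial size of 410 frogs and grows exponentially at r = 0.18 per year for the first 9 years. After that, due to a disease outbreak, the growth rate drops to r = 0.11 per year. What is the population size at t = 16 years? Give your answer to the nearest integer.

4475 frogs

Phase 1: N(9) = 410·e^(0.18×9) = 410·e^1.62 = 2071.77.
Phase 2 runs for 16 − 9 = 7 years at r = 0.11.
N(16) = 2071.77·e^(0.11×7) = 2071.77·e^0.77 = 4474.53.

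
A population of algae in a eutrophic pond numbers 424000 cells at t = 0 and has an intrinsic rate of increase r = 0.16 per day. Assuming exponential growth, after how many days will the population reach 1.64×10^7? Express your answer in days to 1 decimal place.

Set N₀·e^(rt) = 1.64×10^7: e^(0.16·t) = 1.64×10^7/424000 = 38.679.
0.16·t = ln(38.679) = 3.6553, so t = 3.6553/0.16 = 22.846.

22.8 days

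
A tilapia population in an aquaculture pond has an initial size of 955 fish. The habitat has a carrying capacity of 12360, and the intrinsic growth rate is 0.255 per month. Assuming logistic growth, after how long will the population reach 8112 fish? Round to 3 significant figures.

A = (K − N₀)/N₀ = (12360 − 955)/955 = 11.942.
Solve 12360/(1 + 11.942·e^(−0.255t)) = 8112: 1 + 11.942·e^(−0.255t) = 1.5237, so e^(−0.255t) = 0.0438495.
−0.255·t = ln(0.0438495) = -3.127, so t = 3.127/0.255 = 12.263.

12.3 months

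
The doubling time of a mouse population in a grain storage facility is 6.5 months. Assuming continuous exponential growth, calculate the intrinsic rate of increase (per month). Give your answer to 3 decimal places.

r = ln(2)/t_d = 0.6931/6.5 = 0.10664.

0.107 per month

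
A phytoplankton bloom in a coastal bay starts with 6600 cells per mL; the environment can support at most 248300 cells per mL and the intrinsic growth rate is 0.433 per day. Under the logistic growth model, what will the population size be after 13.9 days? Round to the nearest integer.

A = (K − N₀)/N₀ = (248300 − 6600)/6600 = 36.621.
N(t) = K/(1 + A·e^(−rt)) = 248300/(1 + 36.621×e^(−0.433×13.9)).
e^(−6.019) = 0.0024328; denominator = 1 + 36.621×0.0024328 = 1.0891.
N = 248300/1.0891 = 227988.

227988 cells per mL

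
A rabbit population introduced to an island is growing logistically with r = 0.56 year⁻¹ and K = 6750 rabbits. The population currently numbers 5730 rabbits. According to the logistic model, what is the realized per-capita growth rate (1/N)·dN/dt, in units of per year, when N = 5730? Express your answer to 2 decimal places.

(1/N)·dN/dt = r(1 − N/K) = 0.56 × (1 − 5730/6750).
= 0.56 × 0.15111 = 0.084622.

0.08 per year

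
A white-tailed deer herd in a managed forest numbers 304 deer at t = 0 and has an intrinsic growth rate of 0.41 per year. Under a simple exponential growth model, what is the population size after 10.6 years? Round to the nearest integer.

23459 deer

N(t) = N₀·e^(rt) = 304 × e^(0.41×10.6) = 304 × e^4.346.
e^4.346 ≈ 77.169, so N ≈ 304 × 77.169 = 23459.4.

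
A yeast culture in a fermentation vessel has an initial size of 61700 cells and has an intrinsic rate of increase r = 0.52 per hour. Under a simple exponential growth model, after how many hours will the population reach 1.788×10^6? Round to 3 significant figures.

6.47 hours

Set N₀·e^(rt) = 1.788×10^6: e^(0.52·t) = 1.788×10^6/61700 = 28.979.
0.52·t = ln(28.979) = 3.3666, so t = 3.3666/0.52 = 6.4742.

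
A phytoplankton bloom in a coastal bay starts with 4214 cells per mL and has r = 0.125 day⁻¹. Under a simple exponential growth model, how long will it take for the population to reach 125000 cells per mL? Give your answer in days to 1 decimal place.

27.1 days

Set N₀·e^(rt) = 125000: e^(0.125·t) = 125000/4214 = 29.663.
0.125·t = ln(29.663) = 3.3899, so t = 3.3899/0.125 = 27.119.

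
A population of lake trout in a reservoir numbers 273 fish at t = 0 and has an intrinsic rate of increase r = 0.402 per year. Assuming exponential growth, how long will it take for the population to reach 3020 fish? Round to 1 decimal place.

Set N₀·e^(rt) = 3020: e^(0.402·t) = 3020/273 = 11.062.
0.402·t = ln(11.062) = 2.4035, so t = 2.4035/0.402 = 5.979.

6.0 years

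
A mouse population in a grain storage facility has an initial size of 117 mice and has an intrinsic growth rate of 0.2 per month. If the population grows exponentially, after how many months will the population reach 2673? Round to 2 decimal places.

Set N₀·e^(rt) = 2673: e^(0.2·t) = 2673/117 = 22.846.
0.2·t = ln(22.846) = 3.1288, so t = 3.1288/0.2 = 15.644.

15.64 months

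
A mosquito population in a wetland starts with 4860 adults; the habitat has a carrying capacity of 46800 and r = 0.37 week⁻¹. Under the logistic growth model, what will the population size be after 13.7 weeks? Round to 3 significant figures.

44400 adults

A = (K − N₀)/N₀ = (46800 − 4860)/4860 = 8.6296.
N(t) = K/(1 + A·e^(−rt)) = 46800/(1 + 8.6296×e^(−0.37×13.7)).
e^(−5.069) = 0.0062887; denominator = 1 + 8.6296×0.0062887 = 1.0543.
N = 46800/1.0543 = 44390.9.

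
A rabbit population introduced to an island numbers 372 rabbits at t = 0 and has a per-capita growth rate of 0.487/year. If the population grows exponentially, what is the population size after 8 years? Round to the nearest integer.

N(t) = N₀·e^(rt) = 372 × e^(0.487×8) = 372 × e^3.896.
e^3.896 ≈ 49.205, so N ≈ 372 × 49.205 = 18304.3.

18304 rabbits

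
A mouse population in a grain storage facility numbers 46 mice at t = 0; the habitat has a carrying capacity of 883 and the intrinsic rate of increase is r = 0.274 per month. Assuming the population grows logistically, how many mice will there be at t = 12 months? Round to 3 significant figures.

A = (K − N₀)/N₀ = (883 − 46)/46 = 18.196.
N(t) = K/(1 + A·e^(−rt)) = 883/(1 + 18.196×e^(−0.274×12)).
e^(−3.288) = 0.037328; denominator = 1 + 18.196×0.037328 = 1.6792.
N = 883/1.6792 = 525.841.

526 mice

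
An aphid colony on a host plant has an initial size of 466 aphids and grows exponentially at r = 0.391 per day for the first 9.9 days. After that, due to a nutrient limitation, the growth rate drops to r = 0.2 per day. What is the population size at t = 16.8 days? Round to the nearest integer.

Phase 1: N(9.9) = 466·e^(0.391×9.9) = 466·e^3.871 = 22361.3.
Phase 2 runs for 16.8 − 9.9 = 6.9 days at r = 0.2.
N(16.8) = 22361.3·e^(0.2×6.9) = 22361.3·e^1.38 = 88883.8.

88884 aphids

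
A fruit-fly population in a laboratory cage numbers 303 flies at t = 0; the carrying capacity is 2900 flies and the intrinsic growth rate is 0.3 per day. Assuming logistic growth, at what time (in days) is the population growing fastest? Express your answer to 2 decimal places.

Logistic growth is fastest at N = K/2 = 1450.
A = (K − N₀)/N₀ = 8.571. Set K/(1 + A·e^(−rt)) = K/2 → A·e^(−rt) = 1.
e^(−0.3t) = 1/8.571 = 0.116673, so t = ln(8.571)/0.3 = 2.1484/0.3 = 7.1613.

7.16 days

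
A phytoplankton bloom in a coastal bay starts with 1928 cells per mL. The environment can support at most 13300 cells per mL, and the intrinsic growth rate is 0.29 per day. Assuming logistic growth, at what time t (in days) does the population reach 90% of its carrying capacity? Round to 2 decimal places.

A = (K − N₀)/N₀ = (13300 − 1928)/1928 = 5.8983.
Solve 13300/(1 + 5.8983·e^(−0.29t)) = 11970: 1 + 5.8983·e^(−0.29t) = 1.1111, so e^(−0.29t) = 0.0188377.
−0.29·t = ln(0.0188377) = -3.9719, so t = 3.9719/0.29 = 13.696.

13.70 days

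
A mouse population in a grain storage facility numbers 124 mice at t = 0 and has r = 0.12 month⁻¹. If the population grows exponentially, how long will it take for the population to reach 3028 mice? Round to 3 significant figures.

Set N₀·e^(rt) = 3028: e^(0.12·t) = 3028/124 = 24.419.
0.12·t = ln(24.419) = 3.1954, so t = 3.1954/0.12 = 26.628.

26.6 months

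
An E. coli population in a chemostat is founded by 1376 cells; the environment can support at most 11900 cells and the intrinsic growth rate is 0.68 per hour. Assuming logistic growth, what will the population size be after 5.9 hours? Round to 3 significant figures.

A = (K − N₀)/N₀ = (11900 − 1376)/1376 = 7.6483.
N(t) = K/(1 + A·e^(−rt)) = 11900/(1 + 7.6483×e^(−0.68×5.9)).
e^(−4.012) = 0.018097; denominator = 1 + 7.6483×0.018097 = 1.1384.
N = 11900/1.1384 = 10453.2.

10500 cells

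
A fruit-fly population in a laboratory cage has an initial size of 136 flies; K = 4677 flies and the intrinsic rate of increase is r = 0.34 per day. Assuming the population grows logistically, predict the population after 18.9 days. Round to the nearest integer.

4437 flies

A = (K − N₀)/N₀ = (4677 − 136)/136 = 33.39.
N(t) = K/(1 + A·e^(−rt)) = 4677/(1 + 33.39×e^(−0.34×18.9)).
e^(−6.426) = 0.0016189; denominator = 1 + 33.39×0.0016189 = 1.0541.
N = 4677/1.0541 = 4437.15.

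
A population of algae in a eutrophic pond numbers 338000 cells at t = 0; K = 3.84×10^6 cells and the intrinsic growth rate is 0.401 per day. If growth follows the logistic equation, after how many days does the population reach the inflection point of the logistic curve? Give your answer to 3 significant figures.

5.83 days

Logistic growth is fastest at N = K/2 = 1.92×10^6.
A = (K − N₀)/N₀ = 10.361. Set K/(1 + A·e^(−rt)) = K/2 → A·e^(−rt) = 1.
e^(−0.401t) = 1/10.361 = 0.0965163, so t = ln(10.361)/0.401 = 2.338/0.401 = 5.8305.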